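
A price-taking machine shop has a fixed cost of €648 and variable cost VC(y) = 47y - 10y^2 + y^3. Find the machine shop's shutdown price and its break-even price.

AVC = 47 - 10y + y^2; minimized at y = 5, giving min AVC = €22. That is the shutdown price.
ATC = 648/y + 47 - 10y + y^2. Setting dATC/dy = −648/y^2 − 10 + 2y = 0 gives y = 9 (since 2·9^3 − 10·9^2 = 648).
min ATC = 648/9 + 47 − 10·9 + 9^2 = €110. That is the break-even price.
For €22 ≤ P < €110 the firm produces at a loss; below €22 it shuts down.

Shutdown price = €22; break-even price = €110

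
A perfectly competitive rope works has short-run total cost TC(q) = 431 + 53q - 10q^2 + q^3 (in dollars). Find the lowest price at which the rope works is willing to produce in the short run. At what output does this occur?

$28 per unit, at q = 5

The shutdown price is the minimum of AVC. VC = 53q - 10q^2 + q^3, so AVC = 53 - 10q + q^2.
At the minimum of AVC, MC = AVC. MC = 53 - 20q + 3q^2; setting MC = AVC gives 2q^2 - 10q = 0, so q = 5. min AVC = 28.
For P < $28 the firm produces nothing.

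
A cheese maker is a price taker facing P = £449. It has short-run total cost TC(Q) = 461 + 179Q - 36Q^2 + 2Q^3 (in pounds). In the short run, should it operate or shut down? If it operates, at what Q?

Variable cost is VC = 179Q - 36Q^2 + 2Q^3, so AVC = VC/Q = 179 - 36Q + 2Q^2 and MC = dTC/dQ = 179 - 72Q + 6Q^2.
AVC hits its minimum where MC = AVC, at Q = 9, giving min AVC = 179 - 36·9 + 2·9^2 = £17.
Since P = £449 ≥ min AVC = £17, price covers variable cost and the firm should produce.
Set P = MC: 449 = 179 - 72Q + 6Q^2 → -270 - 72Q + 6Q^2 = 0. The roots are Q = -3 and Q = 15; the profit-maximizing output is on the rising part of MC, so Q* = 15.
Check: AVC at Q = 15 is £89 ≤ P, so revenue covers variable cost.
Profit = P·Q − TC = 449·15 − 1796 = £4939.

Produce at Q = 15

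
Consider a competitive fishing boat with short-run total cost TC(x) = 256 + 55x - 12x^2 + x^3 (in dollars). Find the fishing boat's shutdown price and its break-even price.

Shutdown price = $19; break-even price = $55

Shutdown price = min AVC. AVC = 55 - 12x + x^2, with vertex at x = 6 and minimum $19.
ATC = 256/x + 55 - 12x + x^2. Setting dATC/dx = −256/x^2 − 12 + 2x = 0 gives x = 8 (since 2·8^3 − 12·8^2 = 256).
min ATC = 256/8 + 55 − 12·8 + 8^2 = $55. That is the break-even price.
Between these two prices the firm operates at a loss; above $55 it earns a profit.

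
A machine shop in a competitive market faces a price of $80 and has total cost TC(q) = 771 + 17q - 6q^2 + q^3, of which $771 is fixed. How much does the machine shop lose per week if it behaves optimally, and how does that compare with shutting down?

AVC = 17 - 6q + q^2; min AVC = $8 at q = 3. Since P = $80 ≥ min AVC, the firm produces.
MC = 17 - 12q + 3q^2. Setting P = MC and taking the root on the rising branch gives q* = 7.
TR = 80·7 = 560. TC = 771 + 168 = 939. Profit = 560 − 939 = -$379.
That loss of $379 beats the $771 the firm would lose by shutting down; producing recovers $392 of fixed cost.

Profit = -$379 at q = 7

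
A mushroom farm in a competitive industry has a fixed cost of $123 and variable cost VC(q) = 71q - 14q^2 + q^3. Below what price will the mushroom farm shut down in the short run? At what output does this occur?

Short-run supply begins at min AVC. From VC = 71q - 14q^2 + q^3, AVC = 71 - 14q + q^2.
dAVC/dq = -14 + 2q = 0 gives q = 7. min AVC = 71 - 14·7 + 7^2 = 22.
For P < $22 the firm produces nothing.

$22 per unit, at q = 7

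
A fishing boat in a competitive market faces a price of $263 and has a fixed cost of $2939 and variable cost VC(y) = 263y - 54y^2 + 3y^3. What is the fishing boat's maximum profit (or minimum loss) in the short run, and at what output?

AVC = 263 - 54y + 3y^2 has its minimum $20 at y = 9; price $263 clears that bar, so the firm operates.
With MC = 263 - 108y + 9y^2, P = MC on the upward-sloping part at y* = 12.
TR = 263·12 = 3156. TC = 2939 + 564 = 3503. Profit = 3156 − 3503 = -$347.
That loss of $347 beats the $2939 the firm would lose by shutting down; producing recovers $2592 of fixed cost.

Profit = -$347 at y = 12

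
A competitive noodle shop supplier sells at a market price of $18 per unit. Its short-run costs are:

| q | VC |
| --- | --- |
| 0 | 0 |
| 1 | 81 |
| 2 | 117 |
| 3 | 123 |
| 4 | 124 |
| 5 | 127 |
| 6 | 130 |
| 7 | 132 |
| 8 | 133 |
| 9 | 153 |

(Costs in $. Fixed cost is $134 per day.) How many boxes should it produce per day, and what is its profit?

Profit at each row (π = 18q − TC): q=0: -134; q=1: -197; q=2: -215; q=3: -203; q=4: -186; q=5: -171; q=6: -156; q=7: -140; q=8: -123; q=9: -125.
Profit is maximized at q = 8. AVC there is 133/8 = $16.62 ≤ P, so producing beats shutting down (which would give -$134).

q = 8; profit = -$123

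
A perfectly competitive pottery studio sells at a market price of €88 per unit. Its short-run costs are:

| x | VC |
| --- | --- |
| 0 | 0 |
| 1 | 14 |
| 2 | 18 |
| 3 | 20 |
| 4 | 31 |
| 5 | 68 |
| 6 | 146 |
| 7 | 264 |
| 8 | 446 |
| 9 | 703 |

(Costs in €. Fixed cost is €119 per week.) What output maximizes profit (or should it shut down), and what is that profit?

Compute π = P·x − TC at each output: x=0: -119; x=1: -45; x=2: 39; x=3: 125; x=4: 202; x=5: 253; x=6: 263; x=7: 233; x=8: 139; x=9: -30.
Profit is maximized at x = 6. AVC there is 146/6 = €24.33 ≤ P, so producing beats shutting down (which would give -€119).

x = 6; profit = €263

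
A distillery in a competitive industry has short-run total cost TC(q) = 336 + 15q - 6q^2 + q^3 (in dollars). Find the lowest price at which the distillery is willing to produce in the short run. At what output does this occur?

$6 per unit, at q = 3

The firm shuts down when price falls below the minimum of average variable cost. AVC = VC/q = 15 - 6q + q^2.
At the minimum of AVC, MC = AVC. MC = 15 - 12q + 3q^2; setting MC = AVC gives 2q^2 - 6q = 0, so q = 3. min AVC = 6.
For P < $6 the firm produces nothing.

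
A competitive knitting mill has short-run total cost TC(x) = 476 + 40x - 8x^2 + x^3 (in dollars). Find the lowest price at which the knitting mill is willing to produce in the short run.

Short-run supply begins at min AVC. From VC = 40x - 8x^2 + x^3, AVC = 40 - 8x + x^2.
At the minimum of AVC, MC = AVC. MC = 40 - 16x + 3x^2; setting MC = AVC gives 2x^2 - 8x = 0, so x = 4. min AVC = 24.
So the shutdown price is $24.

$24 per unit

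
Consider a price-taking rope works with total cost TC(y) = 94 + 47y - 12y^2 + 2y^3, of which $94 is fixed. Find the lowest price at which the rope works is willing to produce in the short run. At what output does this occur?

The shutdown price is the minimum of AVC. VC = 47y - 12y^2 + 2y^3, so AVC = 47 - 12y + 2y^2.
dAVC/dy = -12 + 4y = 0 gives y = 3. min AVC = 47 - 12·3 + 2·3^2 = 29.
For P < $29 the firm produces nothing.

$29 per unit, at y = 3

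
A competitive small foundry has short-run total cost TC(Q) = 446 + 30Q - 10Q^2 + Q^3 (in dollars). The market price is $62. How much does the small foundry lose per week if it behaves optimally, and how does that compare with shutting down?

AVC = 30 - 10Q + Q^2 has its minimum $5 at Q = 5; price $62 clears that bar, so the firm operates.
MC = 30 - 20Q + 3Q^2. Setting P = MC and taking the root on the rising branch gives Q* = 8.
TR = 62·8 = 496. TC = 446 + 112 = 558. Profit = 496 − 558 = -$62.
Shutting down would mean losing the fixed cost of $446, so operating at a loss of $62 is better by $384.

Profit = -$62 at Q = 8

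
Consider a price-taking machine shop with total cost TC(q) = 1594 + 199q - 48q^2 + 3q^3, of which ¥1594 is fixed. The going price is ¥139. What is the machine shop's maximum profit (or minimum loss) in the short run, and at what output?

Profit = -¥394 at q = 10

AVC = 199 - 48q + 3q^2 has its minimum ¥7 at q = 8; price ¥139 clears that bar, so the firm operates.
MC = 199 - 96q + 9q^2. Setting P = MC and taking the root on the rising branch gives q* = 10.
TR = 139·10 = 1390. TC = 1594 + 190 = 1784. Profit = 1390 − 1784 = -¥394.
By producing, the firm covers all variable cost plus ¥1200 of fixed cost; shutting down would lose the full ¥1594.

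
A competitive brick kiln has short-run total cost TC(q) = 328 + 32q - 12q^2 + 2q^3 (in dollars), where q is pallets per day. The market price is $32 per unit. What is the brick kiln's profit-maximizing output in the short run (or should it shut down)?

Produce at q = 4

Variable cost is VC = 32q - 12q^2 + 2q^3, so AVC = VC/q = 32 - 12q + 2q^2 and MC = dTC/dq = 32 - 24q + 6q^2.
AVC is minimized where dAVC/dq = -12 + 4q = 0, at q = 3; min AVC = 32 - 12·3 + 2·3^2 = $14.
Since P = $32 ≥ min AVC = $14, price covers variable cost and the firm should produce.
Solving P = MC: -24q + 6q^2 = 0 ⇒ q = 0 or 4. On the upward-sloping branch, q* = 4.
Check: AVC at q = 4 is $16 ≤ P, so revenue covers variable cost.
Profit = P·q − TC = 32·4 − 392 = -$264, a loss, but smaller than the $328 fixed cost the firm would lose by shutting down.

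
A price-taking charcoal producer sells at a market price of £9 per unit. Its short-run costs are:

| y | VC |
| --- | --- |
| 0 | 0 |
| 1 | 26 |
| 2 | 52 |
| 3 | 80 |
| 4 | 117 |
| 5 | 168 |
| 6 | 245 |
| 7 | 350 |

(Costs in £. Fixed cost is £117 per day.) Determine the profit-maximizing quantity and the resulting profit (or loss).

Compute π = P·y − TC at each output: y=0: -117; y=1: -134; y=2: -151; y=3: -170; y=4: -198; y=5: -240; y=6: -308; y=7: -404.
Profit is highest at y = 0. Equivalently, the lowest AVC in the table is 26/1 ≈ £26 at y = 1, and P = £9 falls below it — price never covers variable cost, so the firm shuts down and loses only its fixed cost.

y = 0 (shut down); profit = -£117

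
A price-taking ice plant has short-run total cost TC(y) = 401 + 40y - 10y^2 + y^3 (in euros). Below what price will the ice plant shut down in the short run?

€15 per unit

The shutdown price is the minimum of AVC. VC = 40y - 10y^2 + y^3, so AVC = 40 - 10y + y^2.
dAVC/dy = -10 + 2y = 0 gives y = 5. min AVC = 40 - 10·5 + 5^2 = 15.
The firm shuts down for any P below €15.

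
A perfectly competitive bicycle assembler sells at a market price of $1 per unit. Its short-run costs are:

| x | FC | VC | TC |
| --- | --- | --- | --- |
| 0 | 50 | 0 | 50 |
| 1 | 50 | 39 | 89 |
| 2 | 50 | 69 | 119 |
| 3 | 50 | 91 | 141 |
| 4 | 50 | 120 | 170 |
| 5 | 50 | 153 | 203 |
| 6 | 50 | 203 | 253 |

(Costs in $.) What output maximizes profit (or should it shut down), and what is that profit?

Profit at each row (π = 1x − TC): x=0: -50; x=1: -88; x=2: -117; x=3: -138; x=4: -166; x=5: -198; x=6: -247.
Profit is highest at x = 0. Equivalently, the lowest AVC in the table is 120/4 ≈ $30 at x = 4, and P = $1 falls below it — price never covers variable cost, so the firm shuts down and loses only its fixed cost.

x = 0 (shut down); profit = -$50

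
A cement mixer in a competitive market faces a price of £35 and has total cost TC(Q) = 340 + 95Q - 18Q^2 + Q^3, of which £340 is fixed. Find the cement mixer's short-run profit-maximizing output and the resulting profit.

AVC = 95 - 18Q + Q^2; min AVC = £14 at Q = 9. Since P = £35 ≥ min AVC, the firm produces.
MC = 95 - 36Q + 3Q^2. Setting P = MC and taking the root on the rising branch gives Q* = 10.
TR = 35·10 = 350. TC = 340 + 150 = 490. Profit = 350 − 490 = -£140.
That loss of £140 beats the £340 the firm would lose by shutting down; producing recovers £200 of fixed cost.

Profit = -£140 at Q = 10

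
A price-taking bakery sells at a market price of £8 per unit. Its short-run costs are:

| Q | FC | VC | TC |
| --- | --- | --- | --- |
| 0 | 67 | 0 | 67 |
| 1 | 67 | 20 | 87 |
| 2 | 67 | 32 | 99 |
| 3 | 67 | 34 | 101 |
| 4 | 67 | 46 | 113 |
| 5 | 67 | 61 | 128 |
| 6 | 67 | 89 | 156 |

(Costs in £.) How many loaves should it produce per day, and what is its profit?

Profit at each row (π = 8Q − TC): Q=0: -67; Q=1: -79; Q=2: -83; Q=3: -77; Q=4: -81; Q=5: -88; Q=6: -108.
Profit is highest at Q = 0. Equivalently, the lowest AVC in the table is 34/3 ≈ £11.33 at Q = 3, and P = £8 falls below it — price never covers variable cost, so the firm shuts down and loses only its fixed cost.

Q = 0 (shut down); profit = -£67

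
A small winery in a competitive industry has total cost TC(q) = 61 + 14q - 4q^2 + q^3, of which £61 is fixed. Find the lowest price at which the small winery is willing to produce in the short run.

The firm shuts down when price falls below the minimum of average variable cost. AVC = VC/q = 14 - 4q + q^2.
dAVC/dq = -4 + 2q = 0 gives q = 2. min AVC = 14 - 4·2 + 2^2 = 10.
For P < £10 the firm produces nothing.

£10 per unit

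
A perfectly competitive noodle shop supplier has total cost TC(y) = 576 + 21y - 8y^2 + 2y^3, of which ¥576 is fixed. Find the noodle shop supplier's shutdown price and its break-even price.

AVC = 21 - 8y + 2y^2; minimized at y = 2, giving min AVC = ¥13. That is the shutdown price.
ATC = 576/y + 21 - 8y + 2y^2. Setting dATC/dy = −576/y^2 − 8 + 4y = 0 gives y = 6 (since 4·6^3 − 8·6^2 = 576).
min ATC = 576/6 + 21 − 8·6 + 2·6^2 = ¥141. That is the break-even price.
For ¥13 ≤ P < ¥141 the firm produces at a loss; below ¥13 it shuts down.

Shutdown price = ¥13; break-even price = ¥141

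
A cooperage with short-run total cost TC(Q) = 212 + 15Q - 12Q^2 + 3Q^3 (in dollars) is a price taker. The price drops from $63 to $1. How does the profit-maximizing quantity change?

MC = 15 - 24Q + 9Q^2; the shutdown threshold is min AVC = $3 (at Q = 2).
With P = $63 above the shutdown price, P = MC gives Q = 4.
At P = $1 < min AVC = $3, price no longer covers variable cost at any output, so the firm shuts down: Q = 0.

Output falls from 4 to 0 (the firm shuts down)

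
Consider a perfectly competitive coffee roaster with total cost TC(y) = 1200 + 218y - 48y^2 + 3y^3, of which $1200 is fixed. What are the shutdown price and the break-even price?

Shutdown price = $26; break-even price = $158

Shutdown price = min AVC. AVC = 218 - 48y + 3y^2, with vertex at y = 8 and minimum $26.
ATC = 1200/y + 218 - 48y + 3y^2. Setting dATC/dy = −1200/y^2 − 48 + 6y = 0 gives y = 10 (since 6·10^3 − 48·10^2 = 1200).
min ATC = 1200/10 + 218 − 48·10 + 3·10^2 = $158. That is the break-even price.
Between these two prices the firm operates at a loss; above $158 it earns a profit.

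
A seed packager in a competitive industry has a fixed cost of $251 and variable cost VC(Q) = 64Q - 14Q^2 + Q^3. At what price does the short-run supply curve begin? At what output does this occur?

$15 per unit, at Q = 7

Short-run supply begins at min AVC. From VC = 64Q - 14Q^2 + Q^3, AVC = 64 - 14Q + Q^2.
dAVC/dQ = -14 + 2Q = 0 gives Q = 7. min AVC = 64 - 14·7 + 7^2 = 15.
For P < $15 the firm produces nothing.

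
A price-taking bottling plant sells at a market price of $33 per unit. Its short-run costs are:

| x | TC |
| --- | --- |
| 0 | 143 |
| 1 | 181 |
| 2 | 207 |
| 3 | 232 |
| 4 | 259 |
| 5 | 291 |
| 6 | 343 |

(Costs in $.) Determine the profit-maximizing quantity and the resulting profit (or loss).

x = 5; profit = -$126

Tabulate TR − TC: x=0: -143; x=1: -148; x=2: -141; x=3: -133; x=4: -127; x=5: -126; x=6: -145.
Profit is maximized at x = 5. AVC there is 148/5 = $29.60 ≤ P, so producing beats shutting down (which would give -$143).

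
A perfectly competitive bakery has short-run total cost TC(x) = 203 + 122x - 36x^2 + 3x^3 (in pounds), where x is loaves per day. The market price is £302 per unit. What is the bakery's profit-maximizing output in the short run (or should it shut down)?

Strip out fixed cost: VC = 122x - 36x^2 + 3x^3. Then AVC = 122 - 36x + 3x^2 and MC = 122 - 72x + 9x^2.
The AVC parabola has its vertex at x = 36/6 = 6, where AVC = 122 - 36·6 + 3·6^2 = £14.
P = £302 exceeds min AVC = £14, so the firm stays open.
P = MC gives -180 - 72x + 9x^2 = 0, with roots -2 and 10. Take the larger (rising MC): x* = 10.
Check: AVC at x = 10 is £62 ≤ P, so revenue covers variable cost.
Profit = P·x − TC = 302·10 − 823 = £2197.

Produce at x = 10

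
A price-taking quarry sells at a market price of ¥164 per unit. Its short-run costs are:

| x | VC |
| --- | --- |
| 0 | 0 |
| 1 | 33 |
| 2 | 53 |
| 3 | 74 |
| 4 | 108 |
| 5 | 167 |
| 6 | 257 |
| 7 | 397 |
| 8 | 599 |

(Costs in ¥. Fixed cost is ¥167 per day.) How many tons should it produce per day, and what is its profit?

Compute π = P·x − TC at each output: x=0: -167; x=1: -36; x=2: 108; x=3: 251; x=4: 381; x=5: 486; x=6: 560; x=7: 584; x=8: 546.
Profit is maximized at x = 7. AVC there is 397/7 = ¥56.71 ≤ P, so producing beats shutting down (which would give -¥167).

x = 7; profit = ¥584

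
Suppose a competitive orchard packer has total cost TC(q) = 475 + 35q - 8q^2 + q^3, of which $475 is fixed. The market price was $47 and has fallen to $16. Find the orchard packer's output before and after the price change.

Output falls from 6 to 0 (the firm shuts down)

AVC = 35 - 8q + q^2, minimized at q = 4 where min AVC = $19. MC = 35 - 16q + 3q^2.
With P = $47 above the shutdown price, P = MC gives q = 6.
At P = $16 < min AVC = $19, price no longer covers variable cost at any output, so the firm shuts down: q = 0.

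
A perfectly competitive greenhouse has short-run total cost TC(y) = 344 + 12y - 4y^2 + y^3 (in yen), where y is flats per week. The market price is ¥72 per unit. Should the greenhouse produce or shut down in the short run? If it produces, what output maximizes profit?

From TC, MC = TC'(y) = 12 - 8y + 3y^2 and AVC = VC/y = 12 - 4y + y^2.
AVC hits its minimum where MC = AVC, at y = 2, giving min AVC = 12 - 4·2 + 2^2 = ¥8.
P = ¥72 exceeds min AVC = ¥8, so the firm stays open.
P = MC gives -60 - 8y + 3y^2 = 0, with roots -10/3 and 6. Take the larger (rising MC): y* = 6.
Check: AVC at y = 6 is ¥24 ≤ P, so revenue covers variable cost.
Profit = P·y − TC = 72·6 − 488 = -¥56, a loss, but smaller than the ¥344 fixed cost the firm would lose by shutting down.

Produce at y = 6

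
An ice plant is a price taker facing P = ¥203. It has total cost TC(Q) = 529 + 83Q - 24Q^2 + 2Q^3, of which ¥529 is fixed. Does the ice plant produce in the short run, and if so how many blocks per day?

From TC, MC = TC'(Q) = 83 - 48Q + 6Q^2 and AVC = VC/Q = 83 - 24Q + 2Q^2.
AVC is minimized where dAVC/dQ = -24 + 4Q = 0, at Q = 6; min AVC = 83 - 24·6 + 2·6^2 = ¥11.
P = ¥203 exceeds min AVC = ¥11, so the firm stays open.
P = MC gives -120 - 48Q + 6Q^2 = 0, with roots -2 and 10. Take the larger (rising MC): Q* = 10.
Check: AVC at Q = 10 is ¥43 ≤ P, so revenue covers variable cost.
Profit = P·Q − TC = 203·10 − 959 = ¥1071.

Produce at Q = 10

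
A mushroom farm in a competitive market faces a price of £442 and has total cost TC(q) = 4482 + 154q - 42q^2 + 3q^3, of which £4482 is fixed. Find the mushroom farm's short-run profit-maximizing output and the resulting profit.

AVC = 154 - 42q + 3q^2; min AVC = £7 at q = 7. Since P = £442 ≥ min AVC, the firm produces.
With MC = 154 - 84q + 9q^2, P = MC on the upward-sloping part at q* = 12.
TR = 442·12 = 5304. TC = 4482 + 984 = 5466. Profit = 5304 − 5466 = -£162.
That loss of £162 beats the £4482 the firm would lose by shutting down; producing recovers £4320 of fixed cost.

Profit = -£162 at q = 12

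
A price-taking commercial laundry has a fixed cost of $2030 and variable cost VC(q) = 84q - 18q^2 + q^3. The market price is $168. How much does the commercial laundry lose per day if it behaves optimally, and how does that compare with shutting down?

Profit = -$70 at q = 14

AVC = 84 - 18q + q^2 has its minimum $3 at q = 9; price $168 clears that bar, so the firm operates.
With MC = 84 - 36q + 3q^2, P = MC on the upward-sloping part at q* = 14.
TR = 168·14 = 2352. TC = 2030 + 392 = 2422. Profit = 2352 − 2422 = -$70.
That loss of $70 beats the $2030 the firm would lose by shutting down; producing recovers $1960 of fixed cost.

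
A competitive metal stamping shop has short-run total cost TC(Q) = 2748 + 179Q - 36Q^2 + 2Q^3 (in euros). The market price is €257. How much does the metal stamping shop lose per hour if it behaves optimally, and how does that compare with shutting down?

AVC = 179 - 36Q + 2Q^2 has its minimum €17 at Q = 9; price €257 clears that bar, so the firm operates.
With MC = 179 - 72Q + 6Q^2, P = MC on the upward-sloping part at Q* = 13.
TR = 257·13 = 3341. TC = 2748 + 637 = 3385. Profit = 3341 − 3385 = -€44.
That loss of €44 beats the €2748 the firm would lose by shutting down; producing recovers €2704 of fixed cost.

Profit = -€44 at Q = 13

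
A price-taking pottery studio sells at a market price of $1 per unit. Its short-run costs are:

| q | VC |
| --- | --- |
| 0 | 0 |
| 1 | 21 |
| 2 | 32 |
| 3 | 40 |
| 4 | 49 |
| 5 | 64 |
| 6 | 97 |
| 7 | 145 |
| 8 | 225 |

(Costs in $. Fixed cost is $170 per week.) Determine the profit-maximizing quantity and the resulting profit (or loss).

q = 0 (shut down); profit = -$170

Compute π = P·q − TC at each output: q=0: -170; q=1: -190; q=2: -200; q=3: -207; q=4: -215; q=5: -229; q=6: -261; q=7: -308; q=8: -387.
Profit is highest at q = 0. Equivalently, the lowest AVC in the table is 49/4 ≈ $12.25 at q = 4, and P = $1 falls below it — price never covers variable cost, so the firm shuts down and loses only its fixed cost.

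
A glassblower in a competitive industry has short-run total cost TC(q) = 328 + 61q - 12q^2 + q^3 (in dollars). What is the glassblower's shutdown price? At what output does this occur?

Short-run supply begins at min AVC. From VC = 61q - 12q^2 + q^3, AVC = 61 - 12q + q^2.
At the minimum of AVC, MC = AVC. MC = 61 - 24q + 3q^2; setting MC = AVC gives 2q^2 - 12q = 0, so q = 6. min AVC = 25.
For P < $25 the firm produces nothing.

$25 per unit, at q = 6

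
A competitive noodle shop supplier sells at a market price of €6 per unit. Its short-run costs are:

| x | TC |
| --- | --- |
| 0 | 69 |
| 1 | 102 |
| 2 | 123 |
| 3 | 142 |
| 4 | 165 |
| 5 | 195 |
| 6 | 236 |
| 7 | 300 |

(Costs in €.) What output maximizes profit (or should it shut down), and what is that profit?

Compute π = P·x − TC at each output: x=0: -69; x=1: -96; x=2: -111; x=3: -124; x=4: -141; x=5: -165; x=6: -200; x=7: -258.
Profit is highest at x = 0. Equivalently, the lowest AVC in the table is 96/4 ≈ €24 at x = 4, and P = €6 falls below it — price never covers variable cost, so the firm shuts down and loses only its fixed cost.

x = 0 (shut down); profit = -€69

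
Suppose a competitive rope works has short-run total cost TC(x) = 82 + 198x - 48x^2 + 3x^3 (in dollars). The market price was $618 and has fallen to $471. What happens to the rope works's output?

AVC = 198 - 48x + 3x^2, minimized at x = 8 where min AVC = $6. MC = 198 - 96x + 9x^2.
With P = $618 above the shutdown price, P = MC gives x = 14.
At P = $471 ≥ min AVC, set P = MC: x = 13. The firm stays open but cuts output.

Output falls from 14 to 13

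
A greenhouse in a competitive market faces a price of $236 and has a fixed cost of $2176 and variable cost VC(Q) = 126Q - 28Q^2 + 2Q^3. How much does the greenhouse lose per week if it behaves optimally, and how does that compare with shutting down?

Profit = -$240 at Q = 11

AVC = 126 - 28Q + 2Q^2; min AVC = $28 at Q = 7. Since P = $236 ≥ min AVC, the firm produces.
MC = 126 - 56Q + 6Q^2. Setting P = MC and taking the root on the rising branch gives Q* = 11.
TR = 236·11 = 2596. TC = 2176 + 660 = 2836. Profit = 2596 − 2836 = -$240.
That loss of $240 beats the $2176 the firm would lose by shutting down; producing recovers $1936 of fixed cost.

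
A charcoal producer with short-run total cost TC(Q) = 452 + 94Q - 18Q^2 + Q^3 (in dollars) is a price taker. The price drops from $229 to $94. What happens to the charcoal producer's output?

Output falls from 15 to 12

AVC = 94 - 18Q + Q^2, minimized at Q = 9 where min AVC = $13. MC = 94 - 36Q + 3Q^2.
At P = $229 ≥ min AVC, set P = MC on the rising branch: Q = 15.
At P = $94 ≥ min AVC, set P = MC: Q = 12. The firm stays open but cuts output.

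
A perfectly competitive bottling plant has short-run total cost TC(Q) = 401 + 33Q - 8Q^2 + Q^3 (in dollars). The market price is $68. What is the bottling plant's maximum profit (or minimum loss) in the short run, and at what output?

Profit = -$107 at Q = 7

AVC = 33 - 8Q + Q^2; min AVC = $17 at Q = 4. Since P = $68 ≥ min AVC, the firm produces.
MC = 33 - 16Q + 3Q^2. Setting P = MC and taking the root on the rising branch gives Q* = 7.
TR = 68·7 = 476. TC = 401 + 182 = 583. Profit = 476 − 583 = -$107.
By producing, the firm covers all variable cost plus $294 of fixed cost; shutting down would lose the full $401.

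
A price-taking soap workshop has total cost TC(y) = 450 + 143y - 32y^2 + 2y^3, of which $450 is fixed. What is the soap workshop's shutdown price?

$15 per unit

The shutdown price is the minimum of AVC. VC = 143y - 32y^2 + 2y^3, so AVC = 143 - 32y + 2y^2.
At the minimum of AVC, MC = AVC. MC = 143 - 64y + 6y^2; setting MC = AVC gives 4y^2 - 32y = 0, so y = 8. min AVC = 15.
For P < $15 the firm produces nothing.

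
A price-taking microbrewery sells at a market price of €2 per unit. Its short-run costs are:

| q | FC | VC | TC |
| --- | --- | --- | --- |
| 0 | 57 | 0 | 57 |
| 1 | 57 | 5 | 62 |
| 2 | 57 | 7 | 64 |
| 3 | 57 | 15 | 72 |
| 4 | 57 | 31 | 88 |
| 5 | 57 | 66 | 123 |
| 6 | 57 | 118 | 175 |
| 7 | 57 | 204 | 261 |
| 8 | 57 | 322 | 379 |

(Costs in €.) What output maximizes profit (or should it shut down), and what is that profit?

q = 0 (shut down); profit = -€57

Compute π = P·q − TC at each output: q=0: -57; q=1: -60; q=2: -60; q=3: -66; q=4: -80; q=5: -113; q=6: -163; q=7: -247; q=8: -363.
Profit is highest at q = 0. Equivalently, the lowest AVC in the table is 7/2 ≈ €3.50 at q = 2, and P = €2 falls below it — price never covers variable cost, so the firm shuts down and loses only its fixed cost.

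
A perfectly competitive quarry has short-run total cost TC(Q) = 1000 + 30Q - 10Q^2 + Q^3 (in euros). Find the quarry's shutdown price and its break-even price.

AVC = 30 - 10Q + Q^2; minimized at Q = 5, giving min AVC = €5. That is the shutdown price.
ATC = 1000/Q + 30 - 10Q + Q^2. Setting dATC/dQ = −1000/Q^2 − 10 + 2Q = 0 gives Q = 10 (since 2·10^3 − 10·10^2 = 1000).
min ATC = 1000/10 + 30 − 10·10 + 10^2 = €130. That is the break-even price.
For €5 ≤ P < €130 the firm produces at a loss; below €5 it shuts down.

Shutdown price = €5; break-even price = €130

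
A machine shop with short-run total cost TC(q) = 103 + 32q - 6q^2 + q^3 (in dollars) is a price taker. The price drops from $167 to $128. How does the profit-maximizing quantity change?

AVC = 32 - 6q + q^2, minimized at q = 3 where min AVC = $23. MC = 32 - 12q + 3q^2.
With P = $167 above the shutdown price, P = MC gives q = 9.
At P = $128 ≥ min AVC, set P = MC: q = 8. The firm stays open but cuts output.

Output falls from 9 to 8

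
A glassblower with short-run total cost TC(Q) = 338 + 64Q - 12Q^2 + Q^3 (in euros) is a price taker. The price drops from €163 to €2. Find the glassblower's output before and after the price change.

AVC = 64 - 12Q + Q^2, minimized at Q = 6 where min AVC = €28. MC = 64 - 24Q + 3Q^2.
With P = €163 above the shutdown price, P = MC gives Q = 11.
At P = €2 < min AVC = €28, price no longer covers variable cost at any output, so the firm shuts down: Q = 0.

Output falls from 11 to 0 (the firm shuts down)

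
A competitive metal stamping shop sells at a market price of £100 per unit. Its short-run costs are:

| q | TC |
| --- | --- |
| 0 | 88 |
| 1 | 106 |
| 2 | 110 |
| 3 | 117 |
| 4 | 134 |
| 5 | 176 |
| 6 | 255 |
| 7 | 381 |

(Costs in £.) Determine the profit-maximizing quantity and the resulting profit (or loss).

Compute π = P·q − TC at each output: q=0: -88; q=1: -6; q=2: 90; q=3: 183; q=4: 266; q=5: 324; q=6: 345; q=7: 319.
Profit is maximized at q = 6. AVC there is 167/6 = £27.83 ≤ P, so producing beats shutting down (which would give -£88).

q = 6; profit = £345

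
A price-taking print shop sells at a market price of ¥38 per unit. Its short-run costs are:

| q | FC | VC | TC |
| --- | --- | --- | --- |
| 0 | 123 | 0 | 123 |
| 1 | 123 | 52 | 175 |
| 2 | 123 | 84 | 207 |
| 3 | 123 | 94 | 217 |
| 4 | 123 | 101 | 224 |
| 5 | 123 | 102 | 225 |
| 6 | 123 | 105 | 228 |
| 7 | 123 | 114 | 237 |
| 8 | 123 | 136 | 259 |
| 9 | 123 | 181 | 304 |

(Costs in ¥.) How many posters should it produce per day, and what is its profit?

q = 8; profit = ¥45

Profit at each row (π = 38q − TC): q=0: -123; q=1: -137; q=2: -131; q=3: -103; q=4: -72; q=5: -35; q=6: 0; q=7: 29; q=8: 45; q=9: 38.
Profit is maximized at q = 8. AVC there is 136/8 = ¥17 ≤ P, so producing beats shutting down (which would give -¥123).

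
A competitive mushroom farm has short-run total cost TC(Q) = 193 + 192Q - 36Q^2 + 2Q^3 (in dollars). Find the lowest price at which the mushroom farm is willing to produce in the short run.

$30 per unit

The shutdown price is the minimum of AVC. VC = 192Q - 36Q^2 + 2Q^3, so AVC = 192 - 36Q + 2Q^2.
At the minimum of AVC, MC = AVC. MC = 192 - 72Q + 6Q^2; setting MC = AVC gives 4Q^2 - 36Q = 0, so Q = 9. min AVC = 30.
For P < $30 the firm produces nothing.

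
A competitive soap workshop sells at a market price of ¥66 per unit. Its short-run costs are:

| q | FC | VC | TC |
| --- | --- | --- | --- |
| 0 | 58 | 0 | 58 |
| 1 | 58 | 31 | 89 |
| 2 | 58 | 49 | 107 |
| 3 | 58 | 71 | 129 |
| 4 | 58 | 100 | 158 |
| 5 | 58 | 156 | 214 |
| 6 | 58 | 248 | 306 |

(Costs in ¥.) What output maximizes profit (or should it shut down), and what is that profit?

Profit at each row (π = 66q − TC): q=0: -58; q=1: -23; q=2: 25; q=3: 69; q=4: 106; q=5: 116; q=6: 90.
Profit is maximized at q = 5. AVC there is 156/5 = ¥31.20 ≤ P, so producing beats shutting down (which would give -¥58).

q = 5; profit = ¥116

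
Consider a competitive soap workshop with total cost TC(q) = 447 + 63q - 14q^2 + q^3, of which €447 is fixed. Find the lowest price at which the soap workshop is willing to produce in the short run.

The shutdown price is the minimum of AVC. VC = 63q - 14q^2 + q^3, so AVC = 63 - 14q + q^2.
At the minimum of AVC, MC = AVC. MC = 63 - 28q + 3q^2; setting MC = AVC gives 2q^2 - 14q = 0, so q = 7. min AVC = 14.
The firm shuts down for any P below €14.

€14 per unit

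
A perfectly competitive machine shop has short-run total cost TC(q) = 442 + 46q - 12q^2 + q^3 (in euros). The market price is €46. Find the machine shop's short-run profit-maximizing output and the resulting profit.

AVC = 46 - 12q + q^2; min AVC = €10 at q = 6. Since P = €46 ≥ min AVC, the firm produces.
With MC = 46 - 24q + 3q^2, P = MC on the upward-sloping part at q* = 8.
TR = 46·8 = 368. TC = 442 + 112 = 554. Profit = 368 − 554 = -€186.
Shutting down would mean losing the fixed cost of €442, so operating at a loss of €186 is better by €256.

Profit = -€186 at q = 8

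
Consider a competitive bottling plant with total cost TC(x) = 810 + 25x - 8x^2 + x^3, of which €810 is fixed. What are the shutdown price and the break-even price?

Shutdown price = €9; break-even price = €124

Shutdown price = min AVC. AVC = 25 - 8x + x^2, with vertex at x = 4 and minimum €9.
ATC = 810/x + 25 - 8x + x^2. Setting dATC/dx = −810/x^2 − 8 + 2x = 0 gives x = 9 (since 2·9^3 − 8·9^2 = 810).
min ATC = 810/9 + 25 − 8·9 + 9^2 = €124. That is the break-even price.
For €9 ≤ P < €124 the firm produces at a loss; below €9 it shuts down.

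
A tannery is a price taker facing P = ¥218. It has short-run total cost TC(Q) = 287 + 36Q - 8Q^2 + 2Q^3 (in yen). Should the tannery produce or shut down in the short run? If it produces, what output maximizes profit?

Produce at Q = 7

Strip out fixed cost: VC = 36Q - 8Q^2 + 2Q^3. Then AVC = 36 - 8Q + 2Q^2 and MC = 36 - 16Q + 6Q^2.
AVC is minimized where dAVC/dQ = -8 + 4Q = 0, at Q = 2; min AVC = 36 - 8·2 + 2·2^2 = ¥28.
Because ¥218 ≥ ¥28, revenue can cover variable cost; the firm operates.
Set P = MC: 218 = 36 - 16Q + 6Q^2 → -182 - 16Q + 6Q^2 = 0. The roots are Q = -13/3 and Q = 7; the profit-maximizing output is on the rising part of MC, so Q* = 7.
Check: AVC at Q = 7 is ¥78 ≤ P, so revenue covers variable cost.
Profit = P·Q − TC = 218·7 − 833 = ¥693.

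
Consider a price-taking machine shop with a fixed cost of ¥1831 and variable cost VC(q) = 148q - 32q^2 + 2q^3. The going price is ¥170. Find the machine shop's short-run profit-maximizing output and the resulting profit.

AVC = 148 - 32q + 2q^2 has its minimum ¥20 at q = 8; price ¥170 clears that bar, so the firm operates.
With MC = 148 - 64q + 6q^2, P = MC on the upward-sloping part at q* = 11.
TR = 170·11 = 1870. TC = 1831 + 418 = 2249. Profit = 1870 − 2249 = -¥379.
By producing, the firm covers all variable cost plus ¥1452 of fixed cost; shutting down would lose the full ¥1831.

Profit = -¥379 at q = 11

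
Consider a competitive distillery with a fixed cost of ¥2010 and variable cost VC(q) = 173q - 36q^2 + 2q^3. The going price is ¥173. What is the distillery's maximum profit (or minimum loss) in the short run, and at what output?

AVC = 173 - 36q + 2q^2 has its minimum ¥11 at q = 9; price ¥173 clears that bar, so the firm operates.
MC = 173 - 72q + 6q^2. Setting P = MC and taking the root on the rising branch gives q* = 12.
TR = 173·12 = 2076. TC = 2010 + 348 = 2358. Profit = 2076 − 2358 = -¥282.
By producing, the firm covers all variable cost plus ¥1728 of fixed cost; shutting down would lose the full ¥2010.

Profit = -¥282 at q = 12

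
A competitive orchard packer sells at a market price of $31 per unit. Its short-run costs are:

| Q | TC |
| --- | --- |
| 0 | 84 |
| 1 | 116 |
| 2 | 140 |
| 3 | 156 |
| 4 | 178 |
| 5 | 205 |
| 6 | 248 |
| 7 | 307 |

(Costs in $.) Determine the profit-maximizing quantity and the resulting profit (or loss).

Q = 5; profit = -$50

Profit at each row (π = 31Q − TC): Q=0: -84; Q=1: -85; Q=2: -78; Q=3: -63; Q=4: -54; Q=5: -50; Q=6: -62; Q=7: -90.
Profit is maximized at Q = 5. AVC there is 121/5 = $24.20 ≤ P, so producing beats shutting down (which would give -$84).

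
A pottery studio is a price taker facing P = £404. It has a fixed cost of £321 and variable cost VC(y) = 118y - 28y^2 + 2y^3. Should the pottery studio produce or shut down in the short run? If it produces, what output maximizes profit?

Produce at y = 13

Strip out fixed cost: VC = 118y - 28y^2 + 2y^3. Then AVC = 118 - 28y + 2y^2 and MC = 118 - 56y + 6y^2.
AVC hits its minimum where MC = AVC, at y = 7, giving min AVC = 118 - 28·7 + 2·7^2 = £20.
P = £404 exceeds min AVC = £20, so the firm stays open.
P = MC gives -286 - 56y + 6y^2 = 0, with roots -11/3 and 13. Take the larger (rising MC): y* = 13.
Check: AVC at y = 13 is £92 ≤ P, so revenue covers variable cost.
Profit = P·y − TC = 404·13 − 1517 = £3735.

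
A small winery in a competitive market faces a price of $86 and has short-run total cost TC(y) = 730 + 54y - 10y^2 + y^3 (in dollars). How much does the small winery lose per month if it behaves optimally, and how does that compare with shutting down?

AVC = 54 - 10y + y^2; min AVC = $29 at y = 5. Since P = $86 ≥ min AVC, the firm produces.
MC = 54 - 20y + 3y^2. Setting P = MC and taking the root on the rising branch gives y* = 8.
TR = 86·8 = 688. TC = 730 + 304 = 1034. Profit = 688 − 1034 = -$346.
By producing, the firm covers all variable cost plus $384 of fixed cost; shutting down would lose the full $730.

Profit = -$346 at y = 8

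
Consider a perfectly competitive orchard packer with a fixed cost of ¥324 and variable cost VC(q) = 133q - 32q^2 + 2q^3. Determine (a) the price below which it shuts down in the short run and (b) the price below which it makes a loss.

AVC = 133 - 32q + 2q^2; minimized at q = 8, giving min AVC = ¥5. That is the shutdown price.
ATC = 324/q + 133 - 32q + 2q^2. Setting dATC/dq = −324/q^2 − 32 + 4q = 0 gives q = 9 (since 4·9^3 − 32·9^2 = 324).
min ATC = 324/9 + 133 − 32·9 + 2·9^2 = ¥43. That is the break-even price.
For ¥5 ≤ P < ¥43 the firm produces at a loss; below ¥5 it shuts down.

Shutdown price = ¥5; break-even price = ¥43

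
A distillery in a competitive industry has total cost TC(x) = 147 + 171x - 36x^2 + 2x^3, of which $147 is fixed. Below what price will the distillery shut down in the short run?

$9 per unit

Short-run supply begins at min AVC. From VC = 171x - 36x^2 + 2x^3, AVC = 171 - 36x + 2x^2.
dAVC/dx = -36 + 4x = 0 gives x = 9. min AVC = 171 - 36·9 + 2·9^2 = 9.
So the shutdown price is $9.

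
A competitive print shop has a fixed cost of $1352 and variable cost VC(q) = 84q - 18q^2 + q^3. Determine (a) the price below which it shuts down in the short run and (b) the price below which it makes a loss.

AVC = 84 - 18q + q^2; minimized at q = 9, giving min AVC = $3. That is the shutdown price.
ATC = 1352/q + 84 - 18q + q^2. Setting dATC/dq = −1352/q^2 − 18 + 2q = 0 gives q = 13 (since 2·13^3 − 18·13^2 = 1352).
min ATC = 1352/13 + 84 − 18·13 + 13^2 = $123. That is the break-even price.
For $3 ≤ P < $123 the firm produces at a loss; below $3 it shuts down.

Shutdown price = $3; break-even price = $123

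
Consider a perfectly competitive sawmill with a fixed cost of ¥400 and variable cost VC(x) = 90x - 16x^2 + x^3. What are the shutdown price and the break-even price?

Shutdown price = min AVC. AVC = 90 - 16x + x^2, with vertex at x = 8 and minimum ¥26.
ATC = 400/x + 90 - 16x + x^2. Setting dATC/dx = −400/x^2 − 16 + 2x = 0 gives x = 10 (since 2·10^3 − 16·10^2 = 400).
min ATC = 400/10 + 90 − 16·10 + 10^2 = ¥70. That is the break-even price.
Between these two prices the firm operates at a loss; above ¥70 it earns a profit.

Shutdown price = ¥26; break-even price = ¥70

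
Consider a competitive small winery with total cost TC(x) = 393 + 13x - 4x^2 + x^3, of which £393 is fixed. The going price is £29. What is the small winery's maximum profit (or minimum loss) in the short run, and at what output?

AVC = 13 - 4x + x^2 has its minimum £9 at x = 2; price £29 clears that bar, so the firm operates.
With MC = 13 - 8x + 3x^2, P = MC on the upward-sloping part at x* = 4.
TR = 29·4 = 116. TC = 393 + 52 = 445. Profit = 116 − 445 = -£329.
That loss of £329 beats the £393 the firm would lose by shutting down; producing recovers £64 of fixed cost.

Profit = -£329 at x = 4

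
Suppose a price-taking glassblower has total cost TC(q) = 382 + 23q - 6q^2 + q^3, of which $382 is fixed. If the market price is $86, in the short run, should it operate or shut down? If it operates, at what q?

Produce at q = 7

Strip out fixed cost: VC = 23q - 6q^2 + q^3. Then AVC = 23 - 6q + q^2 and MC = 23 - 12q + 3q^2.
AVC is minimized where dAVC/dq = -6 + 2q = 0, at q = 3; min AVC = 23 - 6·3 + 3^2 = $14.
Since P = $86 ≥ min AVC = $14, price covers variable cost and the firm should produce.
Solving P = MC: -63 - 12q + 3q^2 = 0 ⇒ q = -3 or 7. On the upward-sloping branch, q* = 7.
Check: AVC at q = 7 is $30 ≤ P, so revenue covers variable cost.
Profit = P·q − TC = 86·7 − 592 = $10.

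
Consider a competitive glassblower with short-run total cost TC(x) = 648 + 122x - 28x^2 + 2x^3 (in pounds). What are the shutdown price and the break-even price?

AVC = 122 - 28x + 2x^2; minimized at x = 7, giving min AVC = £24. That is the shutdown price.
ATC = 648/x + 122 - 28x + 2x^2. Setting dATC/dx = −648/x^2 − 28 + 4x = 0 gives x = 9 (since 4·9^3 − 28·9^2 = 648).
min ATC = 648/9 + 122 − 28·9 + 2·9^2 = £104. That is the break-even price.
For £24 ≤ P < £104 the firm produces at a loss; below £24 it shuts down.

Shutdown price = £24; break-even price = £104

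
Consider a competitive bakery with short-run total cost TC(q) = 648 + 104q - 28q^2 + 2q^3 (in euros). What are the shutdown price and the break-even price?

Shutdown price = €6; break-even price = €86

Shutdown price = min AVC. AVC = 104 - 28q + 2q^2, with vertex at q = 7 and minimum €6.
ATC = 648/q + 104 - 28q + 2q^2. Setting dATC/dq = −648/q^2 − 28 + 4q = 0 gives q = 9 (since 4·9^3 − 28·9^2 = 648).
min ATC = 648/9 + 104 − 28·9 + 2·9^2 = €86. That is the break-even price.
For €6 ≤ P < €86 the firm produces at a loss; below €6 it shuts down.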